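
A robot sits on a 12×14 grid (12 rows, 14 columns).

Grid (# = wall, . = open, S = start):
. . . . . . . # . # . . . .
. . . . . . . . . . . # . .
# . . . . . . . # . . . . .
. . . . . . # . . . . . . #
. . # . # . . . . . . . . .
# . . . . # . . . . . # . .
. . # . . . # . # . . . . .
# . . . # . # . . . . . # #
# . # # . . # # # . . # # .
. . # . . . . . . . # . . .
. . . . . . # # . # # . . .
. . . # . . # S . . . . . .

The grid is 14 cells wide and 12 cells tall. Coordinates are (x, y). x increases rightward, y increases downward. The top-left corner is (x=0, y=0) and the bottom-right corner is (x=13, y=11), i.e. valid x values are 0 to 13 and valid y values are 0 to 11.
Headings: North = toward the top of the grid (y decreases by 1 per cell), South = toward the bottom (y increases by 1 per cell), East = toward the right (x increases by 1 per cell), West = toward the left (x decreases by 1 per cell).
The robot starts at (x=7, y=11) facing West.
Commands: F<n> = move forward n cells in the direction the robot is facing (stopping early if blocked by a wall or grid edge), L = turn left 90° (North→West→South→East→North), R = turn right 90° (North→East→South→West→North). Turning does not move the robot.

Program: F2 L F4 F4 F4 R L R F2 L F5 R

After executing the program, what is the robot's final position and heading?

Answer: Final position: (x=7, y=11), facing West

Derivation:
Start: (x=7, y=11), facing West
  F2: move forward 0/2 (blocked), now at (x=7, y=11)
  L: turn left, now facing South
  [×3]F4: move forward 0/4 (blocked), now at (x=7, y=11)
  R: turn right, now facing West
  L: turn left, now facing South
  R: turn right, now facing West
  F2: move forward 0/2 (blocked), now at (x=7, y=11)
  L: turn left, now facing South
  F5: move forward 0/5 (blocked), now at (x=7, y=11)
  R: turn right, now facing West
Final: (x=7, y=11), facing West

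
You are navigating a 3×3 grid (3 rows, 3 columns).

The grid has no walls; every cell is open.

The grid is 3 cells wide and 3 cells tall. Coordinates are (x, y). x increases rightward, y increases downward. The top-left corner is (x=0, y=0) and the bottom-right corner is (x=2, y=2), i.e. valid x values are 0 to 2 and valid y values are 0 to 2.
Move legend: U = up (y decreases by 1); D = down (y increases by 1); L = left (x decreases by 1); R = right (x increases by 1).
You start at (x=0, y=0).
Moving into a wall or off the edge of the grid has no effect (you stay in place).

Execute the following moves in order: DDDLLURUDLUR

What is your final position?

Start: (x=0, y=0)
  D (down): (x=0, y=0) -> (x=0, y=1)
  D (down): (x=0, y=1) -> (x=0, y=2)
  D (down): blocked, stay at (x=0, y=2)
  L (left): blocked, stay at (x=0, y=2)
  L (left): blocked, stay at (x=0, y=2)
  U (up): (x=0, y=2) -> (x=0, y=1)
  R (right): (x=0, y=1) -> (x=1, y=1)
  U (up): (x=1, y=1) -> (x=1, y=0)
  D (down): (x=1, y=0) -> (x=1, y=1)
  L (left): (x=1, y=1) -> (x=0, y=1)
  U (up): (x=0, y=1) -> (x=0, y=0)
  R (right): (x=0, y=0) -> (x=1, y=0)
Final: (x=1, y=0)

Answer: Final position: (x=1, y=0)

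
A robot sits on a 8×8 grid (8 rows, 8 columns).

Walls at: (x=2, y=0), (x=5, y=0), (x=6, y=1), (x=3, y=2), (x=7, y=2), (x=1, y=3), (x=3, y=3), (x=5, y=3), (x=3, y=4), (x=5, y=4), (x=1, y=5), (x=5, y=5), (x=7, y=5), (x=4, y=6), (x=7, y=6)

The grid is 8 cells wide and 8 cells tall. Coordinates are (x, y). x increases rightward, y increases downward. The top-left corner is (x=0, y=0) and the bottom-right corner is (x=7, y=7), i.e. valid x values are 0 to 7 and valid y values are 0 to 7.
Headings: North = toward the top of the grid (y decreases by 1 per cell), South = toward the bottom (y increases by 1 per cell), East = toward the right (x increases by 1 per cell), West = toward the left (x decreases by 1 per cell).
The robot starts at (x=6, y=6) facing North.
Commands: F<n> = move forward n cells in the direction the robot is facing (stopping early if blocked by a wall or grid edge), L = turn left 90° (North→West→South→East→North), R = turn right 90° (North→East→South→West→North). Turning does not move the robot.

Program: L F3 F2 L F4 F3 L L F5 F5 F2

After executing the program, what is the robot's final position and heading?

Start: (x=6, y=6), facing North
  L: turn left, now facing West
  F3: move forward 1/3 (blocked), now at (x=5, y=6)
  F2: move forward 0/2 (blocked), now at (x=5, y=6)
  L: turn left, now facing South
  F4: move forward 1/4 (blocked), now at (x=5, y=7)
  F3: move forward 0/3 (blocked), now at (x=5, y=7)
  L: turn left, now facing East
  L: turn left, now facing North
  F5: move forward 1/5 (blocked), now at (x=5, y=6)
  F5: move forward 0/5 (blocked), now at (x=5, y=6)
  F2: move forward 0/2 (blocked), now at (x=5, y=6)
Final: (x=5, y=6), facing North

Answer: Final position: (x=5, y=6), facing North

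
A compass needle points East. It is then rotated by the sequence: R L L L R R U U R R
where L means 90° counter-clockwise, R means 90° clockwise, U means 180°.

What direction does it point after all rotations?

Start: East
  R (right (90° clockwise)) -> South
  L (left (90° counter-clockwise)) -> East
  L (left (90° counter-clockwise)) -> North
  L (left (90° counter-clockwise)) -> West
  R (right (90° clockwise)) -> North
  R (right (90° clockwise)) -> East
  U (U-turn (180°)) -> West
  U (U-turn (180°)) -> East
  R (right (90° clockwise)) -> South
  R (right (90° clockwise)) -> West
Final: West

Answer: Final heading: West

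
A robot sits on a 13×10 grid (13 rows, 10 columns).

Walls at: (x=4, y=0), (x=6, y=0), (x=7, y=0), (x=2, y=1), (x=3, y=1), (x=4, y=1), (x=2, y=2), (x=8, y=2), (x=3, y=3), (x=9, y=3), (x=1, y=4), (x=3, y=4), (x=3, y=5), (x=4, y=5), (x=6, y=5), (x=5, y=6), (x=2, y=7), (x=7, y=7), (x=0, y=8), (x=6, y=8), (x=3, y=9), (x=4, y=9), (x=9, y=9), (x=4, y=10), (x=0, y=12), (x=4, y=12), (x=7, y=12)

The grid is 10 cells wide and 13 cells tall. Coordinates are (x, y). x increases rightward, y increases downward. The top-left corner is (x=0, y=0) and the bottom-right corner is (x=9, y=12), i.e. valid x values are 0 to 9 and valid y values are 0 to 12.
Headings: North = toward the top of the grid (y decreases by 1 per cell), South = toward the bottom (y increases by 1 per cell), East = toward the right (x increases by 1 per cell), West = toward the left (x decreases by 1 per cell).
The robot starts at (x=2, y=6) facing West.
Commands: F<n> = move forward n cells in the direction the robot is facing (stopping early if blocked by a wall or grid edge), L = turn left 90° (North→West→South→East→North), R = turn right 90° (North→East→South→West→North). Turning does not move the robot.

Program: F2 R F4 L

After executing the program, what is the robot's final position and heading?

Start: (x=2, y=6), facing West
  F2: move forward 2, now at (x=0, y=6)
  R: turn right, now facing North
  F4: move forward 4, now at (x=0, y=2)
  L: turn left, now facing West
Final: (x=0, y=2), facing West

Answer: Final position: (x=0, y=2), facing West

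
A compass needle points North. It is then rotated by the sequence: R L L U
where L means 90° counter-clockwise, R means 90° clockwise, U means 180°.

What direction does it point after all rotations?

Start: North
  R (right (90° clockwise)) -> East
  L (left (90° counter-clockwise)) -> North
  L (left (90° counter-clockwise)) -> West
  U (U-turn (180°)) -> East
Final: East

Answer: Final heading: East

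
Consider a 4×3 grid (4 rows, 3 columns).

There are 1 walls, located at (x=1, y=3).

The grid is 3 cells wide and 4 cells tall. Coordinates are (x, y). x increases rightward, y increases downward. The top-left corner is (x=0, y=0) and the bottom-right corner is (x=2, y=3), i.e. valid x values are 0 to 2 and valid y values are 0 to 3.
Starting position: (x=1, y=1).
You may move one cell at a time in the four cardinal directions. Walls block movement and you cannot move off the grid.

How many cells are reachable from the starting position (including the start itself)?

Answer: Reachable cells: 11

Derivation:
BFS flood-fill from (x=1, y=1):
  Distance 0: (x=1, y=1)
  Distance 1: (x=1, y=0), (x=0, y=1), (x=2, y=1), (x=1, y=2)
  Distance 2: (x=0, y=0), (x=2, y=0), (x=0, y=2), (x=2, y=2)
  Distance 3: (x=0, y=3), (x=2, y=3)
Total reachable: 11 (grid has 11 open cells total)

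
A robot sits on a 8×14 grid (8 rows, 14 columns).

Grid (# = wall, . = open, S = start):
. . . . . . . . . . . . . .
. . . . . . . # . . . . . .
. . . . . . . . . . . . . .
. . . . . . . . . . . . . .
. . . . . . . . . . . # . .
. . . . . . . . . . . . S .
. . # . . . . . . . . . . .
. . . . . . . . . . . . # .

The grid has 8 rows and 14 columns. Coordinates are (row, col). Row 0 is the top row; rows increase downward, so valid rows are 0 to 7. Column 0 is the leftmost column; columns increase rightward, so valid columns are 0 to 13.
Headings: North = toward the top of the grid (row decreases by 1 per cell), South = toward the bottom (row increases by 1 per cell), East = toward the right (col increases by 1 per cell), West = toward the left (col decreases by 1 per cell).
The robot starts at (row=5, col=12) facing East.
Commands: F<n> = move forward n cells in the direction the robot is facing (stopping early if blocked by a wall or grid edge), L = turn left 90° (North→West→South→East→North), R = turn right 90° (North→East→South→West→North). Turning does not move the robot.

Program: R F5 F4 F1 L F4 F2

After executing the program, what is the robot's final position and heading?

Answer: Final position: (row=6, col=13), facing East

Derivation:
Start: (row=5, col=12), facing East
  R: turn right, now facing South
  F5: move forward 1/5 (blocked), now at (row=6, col=12)
  F4: move forward 0/4 (blocked), now at (row=6, col=12)
  F1: move forward 0/1 (blocked), now at (row=6, col=12)
  L: turn left, now facing East
  F4: move forward 1/4 (blocked), now at (row=6, col=13)
  F2: move forward 0/2 (blocked), now at (row=6, col=13)
Final: (row=6, col=13), facing East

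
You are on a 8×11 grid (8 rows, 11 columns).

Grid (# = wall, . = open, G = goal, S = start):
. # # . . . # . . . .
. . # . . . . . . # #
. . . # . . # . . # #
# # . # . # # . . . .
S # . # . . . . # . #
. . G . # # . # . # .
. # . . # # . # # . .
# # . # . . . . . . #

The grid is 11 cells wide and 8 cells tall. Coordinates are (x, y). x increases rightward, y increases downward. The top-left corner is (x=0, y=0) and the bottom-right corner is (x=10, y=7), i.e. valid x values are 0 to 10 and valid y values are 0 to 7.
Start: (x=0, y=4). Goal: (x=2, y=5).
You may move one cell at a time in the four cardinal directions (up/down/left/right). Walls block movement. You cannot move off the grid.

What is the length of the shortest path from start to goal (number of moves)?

BFS from (x=0, y=4) until reaching (x=2, y=5):
  Distance 0: (x=0, y=4)
  Distance 1: (x=0, y=5)
  Distance 2: (x=1, y=5), (x=0, y=6)
  Distance 3: (x=2, y=5)  <- goal reached here
One shortest path (3 moves): (x=0, y=4) -> (x=0, y=5) -> (x=1, y=5) -> (x=2, y=5)

Answer: Shortest path length: 3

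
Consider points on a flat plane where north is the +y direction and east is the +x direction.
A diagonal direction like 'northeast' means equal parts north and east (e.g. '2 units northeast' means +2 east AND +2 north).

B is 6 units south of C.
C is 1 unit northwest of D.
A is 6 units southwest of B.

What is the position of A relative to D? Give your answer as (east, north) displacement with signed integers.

Place D at the origin (east=0, north=0).
  C is 1 unit northwest of D: delta (east=-1, north=+1); C at (east=-1, north=1).
  B is 6 units south of C: delta (east=+0, north=-6); B at (east=-1, north=-5).
  A is 6 units southwest of B: delta (east=-6, north=-6); A at (east=-7, north=-11).
Therefore A relative to D: (east=-7, north=-11).

Answer: A is at (east=-7, north=-11) relative to D.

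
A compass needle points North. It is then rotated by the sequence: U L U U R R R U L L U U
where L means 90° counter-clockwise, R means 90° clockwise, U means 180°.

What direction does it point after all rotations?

Answer: Final heading: North

Derivation:
Start: North
  U (U-turn (180°)) -> South
  L (left (90° counter-clockwise)) -> East
  U (U-turn (180°)) -> West
  U (U-turn (180°)) -> East
  R (right (90° clockwise)) -> South
  R (right (90° clockwise)) -> West
  R (right (90° clockwise)) -> North
  U (U-turn (180°)) -> South
  L (left (90° counter-clockwise)) -> East
  L (left (90° counter-clockwise)) -> North
  U (U-turn (180°)) -> South
  U (U-turn (180°)) -> North
Final: North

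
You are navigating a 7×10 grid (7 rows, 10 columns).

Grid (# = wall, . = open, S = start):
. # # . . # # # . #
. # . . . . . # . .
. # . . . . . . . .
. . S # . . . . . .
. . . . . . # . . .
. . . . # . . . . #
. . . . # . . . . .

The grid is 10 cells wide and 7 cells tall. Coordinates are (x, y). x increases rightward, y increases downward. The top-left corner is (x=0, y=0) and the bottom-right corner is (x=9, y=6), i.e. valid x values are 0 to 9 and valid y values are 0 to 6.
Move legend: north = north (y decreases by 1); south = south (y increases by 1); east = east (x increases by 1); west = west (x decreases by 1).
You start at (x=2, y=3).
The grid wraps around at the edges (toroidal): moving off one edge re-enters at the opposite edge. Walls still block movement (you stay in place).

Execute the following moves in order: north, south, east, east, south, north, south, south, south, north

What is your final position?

Answer: Final position: (x=2, y=5)

Derivation:
Start: (x=2, y=3)
  north (north): (x=2, y=3) -> (x=2, y=2)
  south (south): (x=2, y=2) -> (x=2, y=3)
  east (east): blocked, stay at (x=2, y=3)
  east (east): blocked, stay at (x=2, y=3)
  south (south): (x=2, y=3) -> (x=2, y=4)
  north (north): (x=2, y=4) -> (x=2, y=3)
  south (south): (x=2, y=3) -> (x=2, y=4)
  south (south): (x=2, y=4) -> (x=2, y=5)
  south (south): (x=2, y=5) -> (x=2, y=6)
  north (north): (x=2, y=6) -> (x=2, y=5)
Final: (x=2, y=5)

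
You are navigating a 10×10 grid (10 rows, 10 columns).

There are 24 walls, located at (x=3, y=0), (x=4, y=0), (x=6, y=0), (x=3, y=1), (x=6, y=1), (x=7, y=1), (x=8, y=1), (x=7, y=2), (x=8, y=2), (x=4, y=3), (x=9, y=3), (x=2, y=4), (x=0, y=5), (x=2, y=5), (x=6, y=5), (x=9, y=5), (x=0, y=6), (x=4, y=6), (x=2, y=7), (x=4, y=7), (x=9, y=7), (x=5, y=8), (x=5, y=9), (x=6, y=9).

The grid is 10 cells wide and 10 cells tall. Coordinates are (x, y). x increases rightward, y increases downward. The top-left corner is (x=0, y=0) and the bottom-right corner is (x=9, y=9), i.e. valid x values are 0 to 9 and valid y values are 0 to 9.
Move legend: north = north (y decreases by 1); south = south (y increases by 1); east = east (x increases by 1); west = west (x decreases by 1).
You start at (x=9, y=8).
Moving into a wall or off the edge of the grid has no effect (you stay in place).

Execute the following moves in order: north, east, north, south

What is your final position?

Start: (x=9, y=8)
  north (north): blocked, stay at (x=9, y=8)
  east (east): blocked, stay at (x=9, y=8)
  north (north): blocked, stay at (x=9, y=8)
  south (south): (x=9, y=8) -> (x=9, y=9)
Final: (x=9, y=9)

Answer: Final position: (x=9, y=9)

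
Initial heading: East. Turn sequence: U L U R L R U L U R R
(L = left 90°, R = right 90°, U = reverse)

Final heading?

Answer: Final heading: South

Derivation:
Start: East
  U (U-turn (180°)) -> West
  L (left (90° counter-clockwise)) -> South
  U (U-turn (180°)) -> North
  R (right (90° clockwise)) -> East
  L (left (90° counter-clockwise)) -> North
  R (right (90° clockwise)) -> East
  U (U-turn (180°)) -> West
  L (left (90° counter-clockwise)) -> South
  U (U-turn (180°)) -> North
  R (right (90° clockwise)) -> East
  R (right (90° clockwise)) -> South
Final: South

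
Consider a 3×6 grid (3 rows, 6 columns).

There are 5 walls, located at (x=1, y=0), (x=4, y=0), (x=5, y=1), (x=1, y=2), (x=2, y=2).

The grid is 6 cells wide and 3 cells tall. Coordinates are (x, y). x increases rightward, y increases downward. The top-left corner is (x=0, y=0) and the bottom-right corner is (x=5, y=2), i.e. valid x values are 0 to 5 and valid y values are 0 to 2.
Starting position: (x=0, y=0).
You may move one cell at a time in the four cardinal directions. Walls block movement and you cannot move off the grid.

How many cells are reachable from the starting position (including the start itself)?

BFS flood-fill from (x=0, y=0):
  Distance 0: (x=0, y=0)
  Distance 1: (x=0, y=1)
  Distance 2: (x=1, y=1), (x=0, y=2)
  Distance 3: (x=2, y=1)
  Distance 4: (x=2, y=0), (x=3, y=1)
  Distance 5: (x=3, y=0), (x=4, y=1), (x=3, y=2)
  Distance 6: (x=4, y=2)
  Distance 7: (x=5, y=2)
Total reachable: 12 (grid has 13 open cells total)

Answer: Reachable cells: 12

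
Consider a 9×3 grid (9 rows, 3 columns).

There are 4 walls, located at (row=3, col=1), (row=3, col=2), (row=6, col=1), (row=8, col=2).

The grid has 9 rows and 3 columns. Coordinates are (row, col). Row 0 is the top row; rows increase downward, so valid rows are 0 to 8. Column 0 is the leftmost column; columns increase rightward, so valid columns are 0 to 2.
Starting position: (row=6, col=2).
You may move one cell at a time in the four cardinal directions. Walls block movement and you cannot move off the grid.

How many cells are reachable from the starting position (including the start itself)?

Answer: Reachable cells: 23

Derivation:
BFS flood-fill from (row=6, col=2):
  Distance 0: (row=6, col=2)
  Distance 1: (row=5, col=2), (row=7, col=2)
  Distance 2: (row=4, col=2), (row=5, col=1), (row=7, col=1)
  Distance 3: (row=4, col=1), (row=5, col=0), (row=7, col=0), (row=8, col=1)
  Distance 4: (row=4, col=0), (row=6, col=0), (row=8, col=0)
  Distance 5: (row=3, col=0)
  Distance 6: (row=2, col=0)
  Distance 7: (row=1, col=0), (row=2, col=1)
  Distance 8: (row=0, col=0), (row=1, col=1), (row=2, col=2)
  Distance 9: (row=0, col=1), (row=1, col=2)
  Distance 10: (row=0, col=2)
Total reachable: 23 (grid has 23 open cells total)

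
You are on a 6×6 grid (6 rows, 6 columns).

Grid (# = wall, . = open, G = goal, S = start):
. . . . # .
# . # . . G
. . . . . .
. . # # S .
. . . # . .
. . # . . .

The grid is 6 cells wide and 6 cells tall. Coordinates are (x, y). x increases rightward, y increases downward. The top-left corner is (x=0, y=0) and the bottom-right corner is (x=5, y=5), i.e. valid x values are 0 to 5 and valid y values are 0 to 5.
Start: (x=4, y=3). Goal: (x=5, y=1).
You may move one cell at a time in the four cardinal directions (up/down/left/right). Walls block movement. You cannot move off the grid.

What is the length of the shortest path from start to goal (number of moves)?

BFS from (x=4, y=3) until reaching (x=5, y=1):
  Distance 0: (x=4, y=3)
  Distance 1: (x=4, y=2), (x=5, y=3), (x=4, y=4)
  Distance 2: (x=4, y=1), (x=3, y=2), (x=5, y=2), (x=5, y=4), (x=4, y=5)
  Distance 3: (x=3, y=1), (x=5, y=1), (x=2, y=2), (x=3, y=5), (x=5, y=5)  <- goal reached here
One shortest path (3 moves): (x=4, y=3) -> (x=5, y=3) -> (x=5, y=2) -> (x=5, y=1)

Answer: Shortest path length: 3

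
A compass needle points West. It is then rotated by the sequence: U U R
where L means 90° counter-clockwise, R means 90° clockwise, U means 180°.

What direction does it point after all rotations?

Answer: Final heading: North

Derivation:
Start: West
  U (U-turn (180°)) -> East
  U (U-turn (180°)) -> West
  R (right (90° clockwise)) -> North
Final: North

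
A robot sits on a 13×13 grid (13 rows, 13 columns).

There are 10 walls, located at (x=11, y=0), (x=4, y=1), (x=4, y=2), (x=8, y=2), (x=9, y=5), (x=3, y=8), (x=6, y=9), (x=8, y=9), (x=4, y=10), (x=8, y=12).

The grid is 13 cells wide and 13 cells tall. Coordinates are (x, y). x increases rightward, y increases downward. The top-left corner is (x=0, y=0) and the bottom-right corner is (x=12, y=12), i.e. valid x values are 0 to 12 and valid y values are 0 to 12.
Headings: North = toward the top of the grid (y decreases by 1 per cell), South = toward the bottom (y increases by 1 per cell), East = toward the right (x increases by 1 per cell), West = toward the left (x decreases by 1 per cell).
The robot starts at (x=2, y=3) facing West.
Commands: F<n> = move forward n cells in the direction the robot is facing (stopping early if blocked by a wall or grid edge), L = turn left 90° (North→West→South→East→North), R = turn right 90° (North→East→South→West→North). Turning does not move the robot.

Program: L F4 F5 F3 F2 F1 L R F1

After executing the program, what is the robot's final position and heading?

Answer: Final position: (x=2, y=12), facing South

Derivation:
Start: (x=2, y=3), facing West
  L: turn left, now facing South
  F4: move forward 4, now at (x=2, y=7)
  F5: move forward 5, now at (x=2, y=12)
  F3: move forward 0/3 (blocked), now at (x=2, y=12)
  F2: move forward 0/2 (blocked), now at (x=2, y=12)
  F1: move forward 0/1 (blocked), now at (x=2, y=12)
  L: turn left, now facing East
  R: turn right, now facing South
  F1: move forward 0/1 (blocked), now at (x=2, y=12)
Final: (x=2, y=12), facing South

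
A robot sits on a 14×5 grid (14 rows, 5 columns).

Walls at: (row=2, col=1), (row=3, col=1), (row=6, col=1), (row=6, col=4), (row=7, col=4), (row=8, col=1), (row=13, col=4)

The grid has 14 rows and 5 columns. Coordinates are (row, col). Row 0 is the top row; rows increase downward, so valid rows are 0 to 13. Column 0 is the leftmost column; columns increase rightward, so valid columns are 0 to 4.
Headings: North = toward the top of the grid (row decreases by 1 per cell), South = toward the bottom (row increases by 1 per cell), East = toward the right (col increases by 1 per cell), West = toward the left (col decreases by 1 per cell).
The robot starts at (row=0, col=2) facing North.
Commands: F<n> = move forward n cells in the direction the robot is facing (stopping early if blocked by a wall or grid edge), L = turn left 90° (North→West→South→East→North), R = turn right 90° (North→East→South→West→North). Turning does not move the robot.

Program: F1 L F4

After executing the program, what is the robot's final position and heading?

Start: (row=0, col=2), facing North
  F1: move forward 0/1 (blocked), now at (row=0, col=2)
  L: turn left, now facing West
  F4: move forward 2/4 (blocked), now at (row=0, col=0)
Final: (row=0, col=0), facing West

Answer: Final position: (row=0, col=0), facing West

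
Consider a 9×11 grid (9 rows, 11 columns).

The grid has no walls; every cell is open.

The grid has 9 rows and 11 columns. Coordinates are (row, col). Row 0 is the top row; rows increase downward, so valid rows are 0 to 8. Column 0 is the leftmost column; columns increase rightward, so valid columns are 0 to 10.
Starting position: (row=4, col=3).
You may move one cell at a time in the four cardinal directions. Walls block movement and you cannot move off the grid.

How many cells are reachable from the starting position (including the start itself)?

BFS flood-fill from (row=4, col=3):
  Distance 0: (row=4, col=3)
  Distance 1: (row=3, col=3), (row=4, col=2), (row=4, col=4), (row=5, col=3)
  Distance 2: (row=2, col=3), (row=3, col=2), (row=3, col=4), (row=4, col=1), (row=4, col=5), (row=5, col=2), (row=5, col=4), (row=6, col=3)
  Distance 3: (row=1, col=3), (row=2, col=2), (row=2, col=4), (row=3, col=1), (row=3, col=5), (row=4, col=0), (row=4, col=6), (row=5, col=1), (row=5, col=5), (row=6, col=2), (row=6, col=4), (row=7, col=3)
  Distance 4: (row=0, col=3), (row=1, col=2), (row=1, col=4), (row=2, col=1), (row=2, col=5), (row=3, col=0), (row=3, col=6), (row=4, col=7), (row=5, col=0), (row=5, col=6), (row=6, col=1), (row=6, col=5), (row=7, col=2), (row=7, col=4), (row=8, col=3)
  Distance 5: (row=0, col=2), (row=0, col=4), (row=1, col=1), (row=1, col=5), (row=2, col=0), (row=2, col=6), (row=3, col=7), (row=4, col=8), (row=5, col=7), (row=6, col=0), (row=6, col=6), (row=7, col=1), (row=7, col=5), (row=8, col=2), (row=8, col=4)
  Distance 6: (row=0, col=1), (row=0, col=5), (row=1, col=0), (row=1, col=6), (row=2, col=7), (row=3, col=8), (row=4, col=9), (row=5, col=8), (row=6, col=7), (row=7, col=0), (row=7, col=6), (row=8, col=1), (row=8, col=5)
  Distance 7: (row=0, col=0), (row=0, col=6), (row=1, col=7), (row=2, col=8), (row=3, col=9), (row=4, col=10), (row=5, col=9), (row=6, col=8), (row=7, col=7), (row=8, col=0), (row=8, col=6)
  Distance 8: (row=0, col=7), (row=1, col=8), (row=2, col=9), (row=3, col=10), (row=5, col=10), (row=6, col=9), (row=7, col=8), (row=8, col=7)
  Distance 9: (row=0, col=8), (row=1, col=9), (row=2, col=10), (row=6, col=10), (row=7, col=9), (row=8, col=8)
  Distance 10: (row=0, col=9), (row=1, col=10), (row=7, col=10), (row=8, col=9)
  Distance 11: (row=0, col=10), (row=8, col=10)
Total reachable: 99 (grid has 99 open cells total)

Answer: Reachable cells: 99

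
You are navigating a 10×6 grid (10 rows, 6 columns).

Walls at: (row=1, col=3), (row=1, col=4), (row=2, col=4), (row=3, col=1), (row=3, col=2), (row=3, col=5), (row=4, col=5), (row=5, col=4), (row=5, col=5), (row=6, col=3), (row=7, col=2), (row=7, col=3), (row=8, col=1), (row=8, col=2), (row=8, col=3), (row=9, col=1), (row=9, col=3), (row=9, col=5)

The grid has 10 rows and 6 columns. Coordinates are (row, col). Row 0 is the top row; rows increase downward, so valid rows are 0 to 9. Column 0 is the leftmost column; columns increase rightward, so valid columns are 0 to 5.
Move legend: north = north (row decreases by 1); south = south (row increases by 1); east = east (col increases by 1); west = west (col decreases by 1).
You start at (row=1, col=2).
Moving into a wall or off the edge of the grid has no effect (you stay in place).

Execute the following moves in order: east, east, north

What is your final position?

Answer: Final position: (row=0, col=2)

Derivation:
Start: (row=1, col=2)
  east (east): blocked, stay at (row=1, col=2)
  east (east): blocked, stay at (row=1, col=2)
  north (north): (row=1, col=2) -> (row=0, col=2)
Final: (row=0, col=2)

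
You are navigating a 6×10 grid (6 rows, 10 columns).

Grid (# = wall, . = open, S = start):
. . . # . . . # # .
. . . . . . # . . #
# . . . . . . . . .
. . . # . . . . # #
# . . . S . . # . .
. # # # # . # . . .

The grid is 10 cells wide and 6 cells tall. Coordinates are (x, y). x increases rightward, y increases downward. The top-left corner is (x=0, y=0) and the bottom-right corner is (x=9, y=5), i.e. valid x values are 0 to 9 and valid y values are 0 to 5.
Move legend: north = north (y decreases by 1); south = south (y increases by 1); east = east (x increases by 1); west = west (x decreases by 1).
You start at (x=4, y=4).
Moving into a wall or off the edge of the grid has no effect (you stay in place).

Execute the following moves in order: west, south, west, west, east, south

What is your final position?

Start: (x=4, y=4)
  west (west): (x=4, y=4) -> (x=3, y=4)
  south (south): blocked, stay at (x=3, y=4)
  west (west): (x=3, y=4) -> (x=2, y=4)
  west (west): (x=2, y=4) -> (x=1, y=4)
  east (east): (x=1, y=4) -> (x=2, y=4)
  south (south): blocked, stay at (x=2, y=4)
Final: (x=2, y=4)

Answer: Final position: (x=2, y=4)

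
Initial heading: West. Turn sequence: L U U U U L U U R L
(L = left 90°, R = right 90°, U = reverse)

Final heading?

Start: West
  L (left (90° counter-clockwise)) -> South
  U (U-turn (180°)) -> North
  U (U-turn (180°)) -> South
  U (U-turn (180°)) -> North
  U (U-turn (180°)) -> South
  L (left (90° counter-clockwise)) -> East
  U (U-turn (180°)) -> West
  U (U-turn (180°)) -> East
  R (right (90° clockwise)) -> South
  L (left (90° counter-clockwise)) -> East
Final: East

Answer: Final heading: East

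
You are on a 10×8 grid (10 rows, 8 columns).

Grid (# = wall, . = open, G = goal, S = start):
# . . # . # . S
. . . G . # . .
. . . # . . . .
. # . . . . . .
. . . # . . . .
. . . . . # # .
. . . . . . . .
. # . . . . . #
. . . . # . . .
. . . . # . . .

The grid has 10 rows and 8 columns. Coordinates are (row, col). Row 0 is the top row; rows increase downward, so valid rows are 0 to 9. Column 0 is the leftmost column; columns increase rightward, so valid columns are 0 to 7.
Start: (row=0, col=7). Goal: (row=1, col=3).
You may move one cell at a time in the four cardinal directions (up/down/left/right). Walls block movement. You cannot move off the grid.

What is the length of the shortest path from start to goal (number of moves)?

BFS from (row=0, col=7) until reaching (row=1, col=3):
  Distance 0: (row=0, col=7)
  Distance 1: (row=0, col=6), (row=1, col=7)
  Distance 2: (row=1, col=6), (row=2, col=7)
  Distance 3: (row=2, col=6), (row=3, col=7)
  Distance 4: (row=2, col=5), (row=3, col=6), (row=4, col=7)
  Distance 5: (row=2, col=4), (row=3, col=5), (row=4, col=6), (row=5, col=7)
  Distance 6: (row=1, col=4), (row=3, col=4), (row=4, col=5), (row=6, col=7)
  Distance 7: (row=0, col=4), (row=1, col=3), (row=3, col=3), (row=4, col=4), (row=6, col=6)  <- goal reached here
One shortest path (7 moves): (row=0, col=7) -> (row=0, col=6) -> (row=1, col=6) -> (row=2, col=6) -> (row=2, col=5) -> (row=2, col=4) -> (row=1, col=4) -> (row=1, col=3)

Answer: Shortest path length: 7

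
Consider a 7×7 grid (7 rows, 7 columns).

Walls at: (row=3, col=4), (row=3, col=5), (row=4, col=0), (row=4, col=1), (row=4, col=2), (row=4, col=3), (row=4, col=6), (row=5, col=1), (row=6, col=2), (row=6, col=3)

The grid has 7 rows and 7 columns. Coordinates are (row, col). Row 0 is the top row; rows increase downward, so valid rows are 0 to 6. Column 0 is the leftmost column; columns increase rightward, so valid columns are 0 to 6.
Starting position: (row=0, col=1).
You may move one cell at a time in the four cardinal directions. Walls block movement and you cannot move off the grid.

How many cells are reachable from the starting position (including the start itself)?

BFS flood-fill from (row=0, col=1):
  Distance 0: (row=0, col=1)
  Distance 1: (row=0, col=0), (row=0, col=2), (row=1, col=1)
  Distance 2: (row=0, col=3), (row=1, col=0), (row=1, col=2), (row=2, col=1)
  Distance 3: (row=0, col=4), (row=1, col=3), (row=2, col=0), (row=2, col=2), (row=3, col=1)
  Distance 4: (row=0, col=5), (row=1, col=4), (row=2, col=3), (row=3, col=0), (row=3, col=2)
  Distance 5: (row=0, col=6), (row=1, col=5), (row=2, col=4), (row=3, col=3)
  Distance 6: (row=1, col=6), (row=2, col=5)
  Distance 7: (row=2, col=6)
  Distance 8: (row=3, col=6)
Total reachable: 26 (grid has 39 open cells total)

Answer: Reachable cells: 26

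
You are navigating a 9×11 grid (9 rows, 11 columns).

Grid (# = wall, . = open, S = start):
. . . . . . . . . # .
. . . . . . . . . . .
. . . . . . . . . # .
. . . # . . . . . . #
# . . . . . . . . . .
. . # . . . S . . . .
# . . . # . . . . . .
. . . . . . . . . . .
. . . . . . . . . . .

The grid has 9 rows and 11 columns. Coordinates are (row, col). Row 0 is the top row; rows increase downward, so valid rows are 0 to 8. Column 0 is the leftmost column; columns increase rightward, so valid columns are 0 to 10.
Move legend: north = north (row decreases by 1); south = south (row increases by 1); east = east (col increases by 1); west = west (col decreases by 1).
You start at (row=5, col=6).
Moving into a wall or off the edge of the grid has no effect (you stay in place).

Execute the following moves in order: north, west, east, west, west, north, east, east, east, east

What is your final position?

Start: (row=5, col=6)
  north (north): (row=5, col=6) -> (row=4, col=6)
  west (west): (row=4, col=6) -> (row=4, col=5)
  east (east): (row=4, col=5) -> (row=4, col=6)
  west (west): (row=4, col=6) -> (row=4, col=5)
  west (west): (row=4, col=5) -> (row=4, col=4)
  north (north): (row=4, col=4) -> (row=3, col=4)
  east (east): (row=3, col=4) -> (row=3, col=5)
  east (east): (row=3, col=5) -> (row=3, col=6)
  east (east): (row=3, col=6) -> (row=3, col=7)
  east (east): (row=3, col=7) -> (row=3, col=8)
Final: (row=3, col=8)

Answer: Final position: (row=3, col=8)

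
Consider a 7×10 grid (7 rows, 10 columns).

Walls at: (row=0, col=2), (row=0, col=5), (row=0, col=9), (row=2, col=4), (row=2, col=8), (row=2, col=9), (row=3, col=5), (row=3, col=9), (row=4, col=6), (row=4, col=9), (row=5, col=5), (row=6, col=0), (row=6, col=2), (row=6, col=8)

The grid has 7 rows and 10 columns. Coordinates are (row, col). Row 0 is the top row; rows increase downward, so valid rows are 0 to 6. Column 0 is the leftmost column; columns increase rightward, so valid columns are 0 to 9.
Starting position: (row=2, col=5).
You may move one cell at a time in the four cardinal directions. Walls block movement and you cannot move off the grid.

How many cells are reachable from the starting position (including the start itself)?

Answer: Reachable cells: 56

Derivation:
BFS flood-fill from (row=2, col=5):
  Distance 0: (row=2, col=5)
  Distance 1: (row=1, col=5), (row=2, col=6)
  Distance 2: (row=1, col=4), (row=1, col=6), (row=2, col=7), (row=3, col=6)
  Distance 3: (row=0, col=4), (row=0, col=6), (row=1, col=3), (row=1, col=7), (row=3, col=7)
  Distance 4: (row=0, col=3), (row=0, col=7), (row=1, col=2), (row=1, col=8), (row=2, col=3), (row=3, col=8), (row=4, col=7)
  Distance 5: (row=0, col=8), (row=1, col=1), (row=1, col=9), (row=2, col=2), (row=3, col=3), (row=4, col=8), (row=5, col=7)
  Distance 6: (row=0, col=1), (row=1, col=0), (row=2, col=1), (row=3, col=2), (row=3, col=4), (row=4, col=3), (row=5, col=6), (row=5, col=8), (row=6, col=7)
  Distance 7: (row=0, col=0), (row=2, col=0), (row=3, col=1), (row=4, col=2), (row=4, col=4), (row=5, col=3), (row=5, col=9), (row=6, col=6)
  Distance 8: (row=3, col=0), (row=4, col=1), (row=4, col=5), (row=5, col=2), (row=5, col=4), (row=6, col=3), (row=6, col=5), (row=6, col=9)
  Distance 9: (row=4, col=0), (row=5, col=1), (row=6, col=4)
  Distance 10: (row=5, col=0), (row=6, col=1)
Total reachable: 56 (grid has 56 open cells total)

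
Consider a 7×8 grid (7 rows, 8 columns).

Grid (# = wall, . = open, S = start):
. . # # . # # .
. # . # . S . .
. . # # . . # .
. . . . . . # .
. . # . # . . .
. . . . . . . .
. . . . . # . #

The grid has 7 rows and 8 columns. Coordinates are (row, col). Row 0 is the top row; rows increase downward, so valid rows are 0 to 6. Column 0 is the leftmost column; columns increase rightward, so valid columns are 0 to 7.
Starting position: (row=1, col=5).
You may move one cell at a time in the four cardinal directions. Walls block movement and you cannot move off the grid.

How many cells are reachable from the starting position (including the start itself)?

Answer: Reachable cells: 41

Derivation:
BFS flood-fill from (row=1, col=5):
  Distance 0: (row=1, col=5)
  Distance 1: (row=1, col=4), (row=1, col=6), (row=2, col=5)
  Distance 2: (row=0, col=4), (row=1, col=7), (row=2, col=4), (row=3, col=5)
  Distance 3: (row=0, col=7), (row=2, col=7), (row=3, col=4), (row=4, col=5)
  Distance 4: (row=3, col=3), (row=3, col=7), (row=4, col=6), (row=5, col=5)
  Distance 5: (row=3, col=2), (row=4, col=3), (row=4, col=7), (row=5, col=4), (row=5, col=6)
  Distance 6: (row=3, col=1), (row=5, col=3), (row=5, col=7), (row=6, col=4), (row=6, col=6)
  Distance 7: (row=2, col=1), (row=3, col=0), (row=4, col=1), (row=5, col=2), (row=6, col=3)
  Distance 8: (row=2, col=0), (row=4, col=0), (row=5, col=1), (row=6, col=2)
  Distance 9: (row=1, col=0), (row=5, col=0), (row=6, col=1)
  Distance 10: (row=0, col=0), (row=6, col=0)
  Distance 11: (row=0, col=1)
Total reachable: 41 (grid has 42 open cells total)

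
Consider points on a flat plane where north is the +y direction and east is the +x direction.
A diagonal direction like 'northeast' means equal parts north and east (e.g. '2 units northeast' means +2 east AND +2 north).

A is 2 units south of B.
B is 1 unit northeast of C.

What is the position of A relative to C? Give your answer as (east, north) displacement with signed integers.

Answer: A is at (east=1, north=-1) relative to C.

Derivation:
Place C at the origin (east=0, north=0).
  B is 1 unit northeast of C: delta (east=+1, north=+1); B at (east=1, north=1).
  A is 2 units south of B: delta (east=+0, north=-2); A at (east=1, north=-1).
Therefore A relative to C: (east=1, north=-1).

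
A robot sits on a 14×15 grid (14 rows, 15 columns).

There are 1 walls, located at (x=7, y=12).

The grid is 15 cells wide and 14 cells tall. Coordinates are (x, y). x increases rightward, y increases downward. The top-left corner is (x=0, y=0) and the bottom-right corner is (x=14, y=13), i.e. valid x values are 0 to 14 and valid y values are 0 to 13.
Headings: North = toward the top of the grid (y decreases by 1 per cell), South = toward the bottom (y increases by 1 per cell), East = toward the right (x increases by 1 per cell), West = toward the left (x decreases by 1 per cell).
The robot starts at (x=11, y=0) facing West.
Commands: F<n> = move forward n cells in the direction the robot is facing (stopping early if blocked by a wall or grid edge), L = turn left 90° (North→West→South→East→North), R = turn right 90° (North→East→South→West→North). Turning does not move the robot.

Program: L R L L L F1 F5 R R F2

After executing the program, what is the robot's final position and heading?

Start: (x=11, y=0), facing West
  L: turn left, now facing South
  R: turn right, now facing West
  L: turn left, now facing South
  L: turn left, now facing East
  L: turn left, now facing North
  F1: move forward 0/1 (blocked), now at (x=11, y=0)
  F5: move forward 0/5 (blocked), now at (x=11, y=0)
  R: turn right, now facing East
  R: turn right, now facing South
  F2: move forward 2, now at (x=11, y=2)
Final: (x=11, y=2), facing South

Answer: Final position: (x=11, y=2), facing South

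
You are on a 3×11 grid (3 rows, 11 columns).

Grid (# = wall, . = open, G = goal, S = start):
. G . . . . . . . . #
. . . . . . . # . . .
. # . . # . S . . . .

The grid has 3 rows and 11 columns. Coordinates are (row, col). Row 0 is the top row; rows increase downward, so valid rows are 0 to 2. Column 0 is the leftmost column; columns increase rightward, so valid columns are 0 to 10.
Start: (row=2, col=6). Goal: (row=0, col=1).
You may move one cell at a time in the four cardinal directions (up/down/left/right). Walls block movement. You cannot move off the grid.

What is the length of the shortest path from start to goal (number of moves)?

BFS from (row=2, col=6) until reaching (row=0, col=1):
  Distance 0: (row=2, col=6)
  Distance 1: (row=1, col=6), (row=2, col=5), (row=2, col=7)
  Distance 2: (row=0, col=6), (row=1, col=5), (row=2, col=8)
  Distance 3: (row=0, col=5), (row=0, col=7), (row=1, col=4), (row=1, col=8), (row=2, col=9)
  Distance 4: (row=0, col=4), (row=0, col=8), (row=1, col=3), (row=1, col=9), (row=2, col=10)
  Distance 5: (row=0, col=3), (row=0, col=9), (row=1, col=2), (row=1, col=10), (row=2, col=3)
  Distance 6: (row=0, col=2), (row=1, col=1), (row=2, col=2)
  Distance 7: (row=0, col=1), (row=1, col=0)  <- goal reached here
One shortest path (7 moves): (row=2, col=6) -> (row=2, col=5) -> (row=1, col=5) -> (row=1, col=4) -> (row=1, col=3) -> (row=1, col=2) -> (row=1, col=1) -> (row=0, col=1)

Answer: Shortest path length: 7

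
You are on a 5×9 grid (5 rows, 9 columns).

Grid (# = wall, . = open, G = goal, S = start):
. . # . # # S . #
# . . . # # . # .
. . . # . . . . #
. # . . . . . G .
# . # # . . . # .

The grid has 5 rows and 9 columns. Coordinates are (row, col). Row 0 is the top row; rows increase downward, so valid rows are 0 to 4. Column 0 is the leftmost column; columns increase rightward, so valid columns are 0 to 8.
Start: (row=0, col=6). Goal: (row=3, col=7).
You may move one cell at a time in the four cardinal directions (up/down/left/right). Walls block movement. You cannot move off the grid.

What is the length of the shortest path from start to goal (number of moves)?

Answer: Shortest path length: 4

Derivation:
BFS from (row=0, col=6) until reaching (row=3, col=7):
  Distance 0: (row=0, col=6)
  Distance 1: (row=0, col=7), (row=1, col=6)
  Distance 2: (row=2, col=6)
  Distance 3: (row=2, col=5), (row=2, col=7), (row=3, col=6)
  Distance 4: (row=2, col=4), (row=3, col=5), (row=3, col=7), (row=4, col=6)  <- goal reached here
One shortest path (4 moves): (row=0, col=6) -> (row=1, col=6) -> (row=2, col=6) -> (row=2, col=7) -> (row=3, col=7)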